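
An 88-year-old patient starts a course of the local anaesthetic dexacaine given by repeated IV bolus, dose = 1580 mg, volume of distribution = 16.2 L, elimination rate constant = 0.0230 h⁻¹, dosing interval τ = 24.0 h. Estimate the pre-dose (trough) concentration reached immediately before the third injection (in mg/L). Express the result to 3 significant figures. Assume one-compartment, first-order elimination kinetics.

88.5 mg/L

C₀ per dose = Dose / Vd = 1580 / 16.2 = 97.53 mg/L
Fraction remaining after one interval: r = e^(−kτ) = e^(−0.02300 × 24.0) = 0.5758
Before dose 3, 2 doses have been given (aged 1τ, 2τ).
C_trough = C₀ × (r + r²) = 97.53 × (0.5758 + 0.3315) = 88.49 mg/L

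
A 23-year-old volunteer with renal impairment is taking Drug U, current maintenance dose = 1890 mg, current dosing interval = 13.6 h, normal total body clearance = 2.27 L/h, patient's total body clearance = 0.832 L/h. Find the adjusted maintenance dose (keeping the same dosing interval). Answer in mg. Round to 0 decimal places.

693 mg

To keep the same average steady-state level, dosing rate must scale with clearance.
CL ratio = 0.832 / 2.27 = 0.3665
New dose (same interval) = 1890 × 0.3665 = 692.7 mg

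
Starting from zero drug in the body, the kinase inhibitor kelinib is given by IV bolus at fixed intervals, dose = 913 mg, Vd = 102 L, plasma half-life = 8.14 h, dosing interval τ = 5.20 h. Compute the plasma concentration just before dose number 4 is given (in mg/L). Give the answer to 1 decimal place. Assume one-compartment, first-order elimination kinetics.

C₀ per dose = Dose / Vd = 913 / 102 = 8.951 mg/L
k = ln2 / t½ = 0.693147 / 8.14 = 0.08515 h⁻¹
Fraction remaining after one interval: r = e^(−kτ) = e^(−0.08515 × 5.20) = 0.6422
Before dose 4, 3 doses have been given (aged 1τ, 2τ, 3τ).
C_trough = C₀ × (r + r² + … + r^3) = C₀ × r(1−r^3)/(1−r)
        = 8.951 × 0.6422 × (1 − 0.2649) / (1 − 0.6422) = 11.81 mg/L

11.8 mg/L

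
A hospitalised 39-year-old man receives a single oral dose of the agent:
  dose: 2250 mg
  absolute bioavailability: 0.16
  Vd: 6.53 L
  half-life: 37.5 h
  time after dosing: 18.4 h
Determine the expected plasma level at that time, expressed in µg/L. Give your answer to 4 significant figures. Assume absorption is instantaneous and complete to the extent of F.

Amount reaching circulation = F × Dose = 0.16 × 2250 = 360.0 mg
C₀ = F·Dose / Vd = 360.0 / 6.53 = 55.13 mg/L
k = ln2 / t½ = 0.693147 / 37.5 = 0.01848 h⁻¹
C = C₀ · e^(−k·t) = 55.13 × e^(−0.01848 × 18.4)
  = 55.13 × 0.7117 = 39.24 mg/L
Convert: 39.24 mg/L × 1000 = 39240 µg/L

39240 µg/L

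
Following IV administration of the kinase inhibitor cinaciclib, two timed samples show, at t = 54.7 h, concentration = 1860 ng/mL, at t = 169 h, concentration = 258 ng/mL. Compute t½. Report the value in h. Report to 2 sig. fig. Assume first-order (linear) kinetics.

40 h

k = ln(C₁/C₂) / (t₂ − t₁) = ln(1860/258) / (169 − 54.7)
  = 1.975 / 114.3 = 0.01728 h⁻¹
t½ = ln2 / k = 0.693147 / 0.01728 = 40.11 h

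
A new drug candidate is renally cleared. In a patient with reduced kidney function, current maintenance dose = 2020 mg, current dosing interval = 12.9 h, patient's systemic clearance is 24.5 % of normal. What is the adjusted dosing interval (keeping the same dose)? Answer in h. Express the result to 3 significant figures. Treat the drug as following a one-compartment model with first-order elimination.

52.7 h

To keep the same average steady-state level, dosing rate must scale with clearance.
CL ratio = 24.5 / 100 = 0.2450
New interval (same dose) = 12.9 / 0.2450 = 52.65 h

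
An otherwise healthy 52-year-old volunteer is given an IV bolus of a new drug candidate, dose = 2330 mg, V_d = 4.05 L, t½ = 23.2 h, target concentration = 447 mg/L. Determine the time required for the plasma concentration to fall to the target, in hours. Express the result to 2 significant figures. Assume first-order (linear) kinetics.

8.4 h

C₀ = Dose / Vd = 2330 / 4.05 = 575.3 mg/L
k = ln2 / t½ = 0.693147 / 23.2 = 0.02988 h⁻¹
t = ln(C₀ / C) / k = ln(575.3 / 447) / 0.02988
  = ln(1.287) / 0.02988 = 0.2523 / 0.02988 = 8.444 h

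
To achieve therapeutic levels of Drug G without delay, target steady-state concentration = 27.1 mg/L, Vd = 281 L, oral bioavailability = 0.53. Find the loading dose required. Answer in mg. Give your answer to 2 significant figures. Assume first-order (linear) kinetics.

LD = Css × Vd / F = 27.1 × 281 / 0.53 = 14370 mg

14000 mg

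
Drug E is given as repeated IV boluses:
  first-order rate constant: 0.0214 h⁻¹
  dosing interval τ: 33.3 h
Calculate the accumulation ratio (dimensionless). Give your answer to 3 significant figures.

1.96

e^(−kτ) = e^(−0.02140 × 33.3) = 0.4904
Accumulation ratio R = 1 / (1 − e^(−kτ)) = 1 / (1 − 0.4904) = 1.962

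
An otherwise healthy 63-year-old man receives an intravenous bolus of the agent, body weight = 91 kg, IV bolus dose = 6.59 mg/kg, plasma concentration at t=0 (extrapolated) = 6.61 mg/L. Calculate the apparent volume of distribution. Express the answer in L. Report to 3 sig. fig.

Dose = 6.59 × 91 = 599.7 mg
Vd = Dose / C₀ = 599.7 / 6.61 = 90.73 L

90.7 L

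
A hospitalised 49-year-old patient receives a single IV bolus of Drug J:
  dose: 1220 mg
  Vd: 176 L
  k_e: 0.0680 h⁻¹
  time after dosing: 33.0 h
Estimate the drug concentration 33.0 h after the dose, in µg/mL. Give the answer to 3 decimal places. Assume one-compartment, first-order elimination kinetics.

0.735 µg/mL

C₀ = Dose / Vd = 1220 / 176 = 6.932 mg/L
C = C₀ · e^(−k·t) = 6.932 × e^(−0.06800 × 33.0)
  = 6.932 × 0.1060 = 0.7348 mg/L
(0.7348 mg/L = 0.7348 µg/mL)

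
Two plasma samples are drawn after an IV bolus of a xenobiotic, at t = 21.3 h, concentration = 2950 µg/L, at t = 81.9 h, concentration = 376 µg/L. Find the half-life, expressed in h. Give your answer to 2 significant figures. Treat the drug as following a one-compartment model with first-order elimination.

k = ln(C₁/C₂) / (t₂ − t₁) = ln(2950/376) / (81.9 − 21.3)
  = 2.060 / 60.60 = 0.03399 h⁻¹
t½ = ln2 / k = 0.693147 / 0.03399 = 20.39 h

20 h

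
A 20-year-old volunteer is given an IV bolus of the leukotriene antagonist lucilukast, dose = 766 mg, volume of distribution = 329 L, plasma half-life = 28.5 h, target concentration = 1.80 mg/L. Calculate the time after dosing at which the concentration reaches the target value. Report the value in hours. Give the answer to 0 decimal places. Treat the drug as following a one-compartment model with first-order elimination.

11 h

C₀ = Dose / Vd = 766.0 / 329 = 2.328 mg/L
k = ln2 / t½ = 0.693147 / 28.5 = 0.02432 h⁻¹
t = ln(C₀ / C) / k = ln(2.328 / 1.80) / 0.02432
  = ln(1.293) / 0.02432 = 0.2570 / 0.02432 = 10.57 h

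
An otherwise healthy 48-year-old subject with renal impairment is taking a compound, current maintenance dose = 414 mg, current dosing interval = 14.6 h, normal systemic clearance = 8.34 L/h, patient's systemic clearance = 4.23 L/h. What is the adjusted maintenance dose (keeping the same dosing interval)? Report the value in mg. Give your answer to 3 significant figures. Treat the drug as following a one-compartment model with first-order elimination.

To keep the same average steady-state level, dosing rate must scale with clearance.
CL ratio = 4.23 / 8.34 = 0.5072
New dose (same interval) = 414 × 0.5072 = 210.0 mg

210 mg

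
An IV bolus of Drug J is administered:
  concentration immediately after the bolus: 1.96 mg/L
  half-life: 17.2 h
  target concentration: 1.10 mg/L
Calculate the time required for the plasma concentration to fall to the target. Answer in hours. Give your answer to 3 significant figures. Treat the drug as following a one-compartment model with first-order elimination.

14.3 h

k = ln2 / t½ = 0.693147 / 17.2 = 0.04030 h⁻¹
t = ln(C₀ / C) / k = ln(1.960 / 1.10) / 0.04030
  = ln(1.782) / 0.04030 = 0.5777 / 0.04030 = 14.33 h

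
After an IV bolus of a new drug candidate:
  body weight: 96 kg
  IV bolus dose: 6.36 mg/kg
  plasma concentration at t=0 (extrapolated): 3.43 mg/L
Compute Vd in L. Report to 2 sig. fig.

Dose = 6.36 × 96 = 610.6 mg
Vd = Dose / C₀ = 610.6 / 3.43 = 178.0 L

180 L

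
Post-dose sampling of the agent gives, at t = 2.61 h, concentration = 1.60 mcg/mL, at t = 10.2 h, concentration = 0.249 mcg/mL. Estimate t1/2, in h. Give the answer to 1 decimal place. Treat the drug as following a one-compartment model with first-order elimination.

k = ln(C₁/C₂) / (t₂ − t₁) = ln(1.60/0.249) / (10.2 − 2.61)
  = 1.860 / 7.590 = 0.2451 h⁻¹
t½ = ln2 / k = 0.693147 / 0.2451 = 2.828 h

2.8 h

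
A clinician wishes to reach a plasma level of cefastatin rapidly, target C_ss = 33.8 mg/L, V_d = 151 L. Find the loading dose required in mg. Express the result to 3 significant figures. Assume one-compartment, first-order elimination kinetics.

LD = Css × Vd = 33.8 × 151 = 5104 mg

5100 mg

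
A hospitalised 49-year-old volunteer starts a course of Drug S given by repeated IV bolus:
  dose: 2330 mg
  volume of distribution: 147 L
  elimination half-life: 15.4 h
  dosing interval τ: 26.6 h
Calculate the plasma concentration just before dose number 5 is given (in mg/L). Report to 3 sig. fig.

C₀ per dose = Dose / Vd = 2330 / 147 = 15.85 mg/L
k = ln2 / t½ = 0.693147 / 15.4 = 0.04501 h⁻¹
Fraction remaining after one interval: r = e^(−kτ) = e^(−0.04501 × 26.6) = 0.3020
Before dose 5, 4 doses have been given (aged 1τ, 2τ, 3τ, 4τ).
C_trough = C₀ × (r + r² + … + r^4) = C₀ × r(1−r^4)/(1−r)
        = 15.85 × 0.3020 × (1 − 0.008318) / (1 − 0.3020) = 6.801 mg/L

6.80 mg/L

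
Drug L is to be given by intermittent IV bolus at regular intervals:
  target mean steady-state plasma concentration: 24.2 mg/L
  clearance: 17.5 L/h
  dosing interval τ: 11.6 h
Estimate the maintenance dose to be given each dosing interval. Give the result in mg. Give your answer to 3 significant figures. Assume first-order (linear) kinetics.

4910 mg

At steady state, Dose/τ = Css × CL.
Dose = Css × CL × τ = 24.2 × 17.50 × 11.6 = 4913 mg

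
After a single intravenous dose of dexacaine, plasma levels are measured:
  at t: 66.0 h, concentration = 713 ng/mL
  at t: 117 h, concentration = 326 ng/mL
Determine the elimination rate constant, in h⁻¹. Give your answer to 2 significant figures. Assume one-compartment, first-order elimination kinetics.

k = ln(C₁/C₂) / (t₂ − t₁) = ln(713/326) / (117 − 66.0)
  = 0.7826 / 51.00 = 0.01535 h⁻¹

0.015 h⁻¹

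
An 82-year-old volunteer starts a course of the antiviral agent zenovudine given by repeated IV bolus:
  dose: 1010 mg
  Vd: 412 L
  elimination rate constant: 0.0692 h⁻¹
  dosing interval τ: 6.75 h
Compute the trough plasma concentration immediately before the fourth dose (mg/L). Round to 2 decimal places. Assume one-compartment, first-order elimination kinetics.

C₀ per dose = Dose / Vd = 1010 / 412 = 2.451 mg/L
Fraction remaining after one interval: r = e^(−kτ) = e^(−0.06920 × 6.75) = 0.6268
Before dose 4, 3 doses have been given (aged 1τ, 2τ, 3τ).
C_trough = C₀ × (r + r² + … + r^3) = C₀ × r(1−r^3)/(1−r)
        = 2.451 × 0.6268 × (1 − 0.2463) / (1 − 0.6268) = 3.103 mg/L

3.10 mg/L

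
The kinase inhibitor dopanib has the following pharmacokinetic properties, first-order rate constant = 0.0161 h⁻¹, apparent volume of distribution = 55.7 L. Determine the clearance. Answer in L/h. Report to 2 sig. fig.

CL = k × Vd = 0.0161 × 55.7 = 0.8968 L/h

0.90 L/h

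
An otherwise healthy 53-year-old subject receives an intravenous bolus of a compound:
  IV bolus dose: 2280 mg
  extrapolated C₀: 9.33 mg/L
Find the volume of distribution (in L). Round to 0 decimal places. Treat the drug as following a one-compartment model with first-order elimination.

244 L

Vd = Dose / C₀ = 2280 / 9.33 = 244.4 L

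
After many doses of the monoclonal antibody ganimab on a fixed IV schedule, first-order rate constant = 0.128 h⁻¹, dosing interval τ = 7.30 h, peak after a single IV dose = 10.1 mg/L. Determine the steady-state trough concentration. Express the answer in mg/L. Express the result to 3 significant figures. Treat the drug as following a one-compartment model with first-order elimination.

6.53 mg/L

e^(−kτ) = e^(−0.1280 × 7.30) = 0.3928
Accumulation ratio R = 1 / (1 − e^(−kτ)) = 1 / (1 − 0.3928) = 1.647
Steady-state trough = C₀ × R × e^(−kτ) = 10.1 × 1.647 × 0.3928 = 6.534 mg/L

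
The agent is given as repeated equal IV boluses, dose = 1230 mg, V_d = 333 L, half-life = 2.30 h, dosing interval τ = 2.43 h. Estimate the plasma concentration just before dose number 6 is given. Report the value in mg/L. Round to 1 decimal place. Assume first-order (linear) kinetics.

C₀ per dose = Dose / Vd = 1230 / 333 = 3.694 mg/L
k = ln2 / t½ = 0.693147 / 2.30 = 0.3014 h⁻¹
Fraction remaining after one interval: r = e^(−kτ) = e^(−0.3014 × 2.43) = 0.4808
Before dose 6, 5 doses have been given (aged 1τ, 2τ, 3τ, 4τ, 5τ).
C_trough = C₀ × (r + r² + … + r^5) = C₀ × r(1−r^5)/(1−r)
        = 3.694 × 0.4808 × (1 − 0.02569) / (1 − 0.4808) = 3.333 mg/L

3.3 mg/L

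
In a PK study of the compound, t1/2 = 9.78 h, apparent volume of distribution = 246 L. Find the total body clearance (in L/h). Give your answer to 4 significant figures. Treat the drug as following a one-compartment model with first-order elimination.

k = ln2 / t½ = 0.693147 / 9.78 = 0.07087 h⁻¹
CL = k × Vd = 0.07087 × 246 = 17.43 L/h

17.43 L/h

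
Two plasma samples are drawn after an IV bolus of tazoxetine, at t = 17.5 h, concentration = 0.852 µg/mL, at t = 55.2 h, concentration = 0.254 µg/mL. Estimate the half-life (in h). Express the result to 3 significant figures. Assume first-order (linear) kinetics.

21.6 h

k = ln(C₁/C₂) / (t₂ − t₁) = ln(0.852/0.254) / (55.2 − 17.5)
  = 1.210 / 37.70 = 0.03210 h⁻¹
t½ = ln2 / k = 0.693147 / 0.03210 = 21.59 h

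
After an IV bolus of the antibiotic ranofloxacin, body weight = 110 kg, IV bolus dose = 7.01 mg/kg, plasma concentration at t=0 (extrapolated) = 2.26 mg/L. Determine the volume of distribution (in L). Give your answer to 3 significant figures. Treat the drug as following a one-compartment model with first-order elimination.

Dose = 7.01 × 110 = 771.1 mg
Vd = Dose / C₀ = 771.1 / 2.26 = 341.2 L

341 L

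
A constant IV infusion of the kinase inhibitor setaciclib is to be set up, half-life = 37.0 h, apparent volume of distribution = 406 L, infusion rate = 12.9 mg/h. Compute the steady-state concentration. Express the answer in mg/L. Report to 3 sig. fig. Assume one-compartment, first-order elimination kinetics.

k = ln2 / t½ = 0.693147 / 37.0 = 0.01873 h⁻¹
CL = k × Vd = 0.01873 × 406 = 7.604 L/h
At steady state Css = R₀ / CL = 12.9 / 7.604 = 1.696 mg/L

1.70 mg/L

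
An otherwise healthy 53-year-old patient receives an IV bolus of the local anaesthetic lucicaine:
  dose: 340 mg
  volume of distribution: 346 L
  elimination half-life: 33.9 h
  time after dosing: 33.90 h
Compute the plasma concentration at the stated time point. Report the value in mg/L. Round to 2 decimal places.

0.49 mg/L

C₀ = Dose / Vd = 340.0 / 346 = 0.9827 mg/L
k = ln2 / t½ = 0.693147 / 33.9 = 0.02045 h⁻¹
t / t½ = 33.90 / 33.9 = 1 half-lives
C = C₀ × (1/2)^1 = 0.9827 × 0.5000 = 0.4914 mg/L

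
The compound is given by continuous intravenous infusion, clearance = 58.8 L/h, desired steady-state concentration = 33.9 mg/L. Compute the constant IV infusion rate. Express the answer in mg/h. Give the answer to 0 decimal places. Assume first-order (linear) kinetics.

1993 mg/h

At steady state, infusion rate R₀ = Css × CL = 33.9 × 58.80 = 1993 mg/h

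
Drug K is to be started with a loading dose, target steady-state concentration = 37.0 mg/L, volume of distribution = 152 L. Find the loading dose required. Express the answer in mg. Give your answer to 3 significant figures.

5620 mg

LD = Css × Vd = 37.0 × 152 = 5624 mg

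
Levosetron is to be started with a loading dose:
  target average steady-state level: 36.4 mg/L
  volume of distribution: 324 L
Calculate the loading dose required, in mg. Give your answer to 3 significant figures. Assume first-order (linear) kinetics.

11800 mg

LD = Css × Vd = 36.4 × 324 = 11790 mg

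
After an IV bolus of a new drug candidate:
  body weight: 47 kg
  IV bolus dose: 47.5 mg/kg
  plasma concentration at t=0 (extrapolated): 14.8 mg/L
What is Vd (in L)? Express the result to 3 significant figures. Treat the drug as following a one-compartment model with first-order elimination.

Dose = 47.5 × 47 = 2233 mg
Vd = Dose / C₀ = 2233 / 14.8 = 150.9 L

151 L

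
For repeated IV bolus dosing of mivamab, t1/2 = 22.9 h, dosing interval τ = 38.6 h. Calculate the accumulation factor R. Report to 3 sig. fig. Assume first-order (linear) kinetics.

k = ln2 / t½ = 0.693147 / 22.9 = 0.03027 h⁻¹
e^(−kτ) = e^(−0.03027 × 38.6) = 0.3109
Accumulation ratio R = 1 / (1 − e^(−kτ)) = 1 / (1 − 0.3109) = 1.451

1.45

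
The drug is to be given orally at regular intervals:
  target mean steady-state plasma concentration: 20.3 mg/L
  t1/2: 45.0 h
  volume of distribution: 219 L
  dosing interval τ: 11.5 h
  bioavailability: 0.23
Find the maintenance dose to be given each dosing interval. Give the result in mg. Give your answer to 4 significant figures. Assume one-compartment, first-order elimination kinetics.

3424 mg

k = ln2 / t½ = 0.693147 / 45.0 = 0.01540 h⁻¹
CL = k × Vd = 0.01540 × 219 = 3.373 L/h
At steady state, F × (Dose/τ) = Css × CL.
Dose = Css × CL × τ / F = 20.3 × 3.373 × 11.5 / 0.23 = 3424 mg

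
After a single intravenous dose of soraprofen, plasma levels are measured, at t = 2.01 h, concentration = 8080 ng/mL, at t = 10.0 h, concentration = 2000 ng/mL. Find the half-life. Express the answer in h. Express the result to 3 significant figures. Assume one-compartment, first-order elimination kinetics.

3.97 h

k = ln(C₁/C₂) / (t₂ − t₁) = ln(8080/2000) / (10.0 − 2.01)
  = 1.396 / 7.990 = 0.1747 h⁻¹
t½ = ln2 / k = 0.693147 / 0.1747 = 3.968 h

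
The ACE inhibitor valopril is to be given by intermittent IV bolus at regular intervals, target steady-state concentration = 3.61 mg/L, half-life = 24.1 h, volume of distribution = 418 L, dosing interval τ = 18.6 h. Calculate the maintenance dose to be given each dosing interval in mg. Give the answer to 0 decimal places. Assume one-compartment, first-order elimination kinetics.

807 mg

k = ln2 / t½ = 0.693147 / 24.1 = 0.02876 h⁻¹
CL = k × Vd = 0.02876 × 418 = 12.02 L/h
At steady state, Dose/τ = Css × CL.
Dose = Css × CL × τ = 3.61 × 12.02 × 18.6 = 807.1 mg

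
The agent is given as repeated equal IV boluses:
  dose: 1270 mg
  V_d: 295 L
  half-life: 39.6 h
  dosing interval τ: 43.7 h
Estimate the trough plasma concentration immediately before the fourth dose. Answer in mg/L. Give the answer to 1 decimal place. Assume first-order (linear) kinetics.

C₀ per dose = Dose / Vd = 1270 / 295 = 4.305 mg/L
k = ln2 / t½ = 0.693147 / 39.6 = 0.01750 h⁻¹
Fraction remaining after one interval: r = e^(−kτ) = e^(−0.01750 × 43.7) = 0.4655
Before dose 4, 3 doses have been given (aged 1τ, 2τ, 3τ).
C_trough = C₀ × (r + r² + … + r^3) = C₀ × r(1−r^3)/(1−r)
        = 4.305 × 0.4655 × (1 − 0.1009) / (1 − 0.4655) = 3.371 mg/L

3.4 mg/L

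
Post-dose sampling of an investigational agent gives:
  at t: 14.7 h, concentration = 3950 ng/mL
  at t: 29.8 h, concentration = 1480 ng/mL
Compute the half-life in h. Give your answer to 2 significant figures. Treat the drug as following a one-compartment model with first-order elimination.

k = ln(C₁/C₂) / (t₂ − t₁) = ln(3950/1480) / (29.8 − 14.7)
  = 0.9817 / 15.10 = 0.06501 h⁻¹
t½ = ln2 / k = 0.693147 / 0.06501 = 10.66 h

11 h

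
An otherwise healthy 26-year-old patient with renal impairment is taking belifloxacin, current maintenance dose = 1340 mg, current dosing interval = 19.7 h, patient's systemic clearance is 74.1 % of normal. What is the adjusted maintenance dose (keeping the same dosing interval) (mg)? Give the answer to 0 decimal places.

993 mg

To keep the same average steady-state level, dosing rate must scale with clearance.
CL ratio = 74.1 / 100 = 0.7410
New dose (same interval) = 1340 × 0.7410 = 992.9 mg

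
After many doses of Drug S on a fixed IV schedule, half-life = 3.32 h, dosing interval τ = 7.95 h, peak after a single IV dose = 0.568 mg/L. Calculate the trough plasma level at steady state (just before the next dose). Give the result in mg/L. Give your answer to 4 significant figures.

k = ln2 / t½ = 0.693147 / 3.32 = 0.2088 h⁻¹
e^(−kτ) = e^(−0.2088 × 7.95) = 0.1901
Accumulation ratio R = 1 / (1 − e^(−kτ)) = 1 / (1 − 0.1901) = 1.235
Steady-state trough = C₀ × R × e^(−kτ) = 0.568 × 1.235 × 0.1901 = 0.1334 mg/L

0.1334 mg/L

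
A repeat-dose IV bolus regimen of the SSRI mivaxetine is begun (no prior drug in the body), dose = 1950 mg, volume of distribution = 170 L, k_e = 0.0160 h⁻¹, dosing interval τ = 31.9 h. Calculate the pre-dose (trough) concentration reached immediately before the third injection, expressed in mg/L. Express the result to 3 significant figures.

11.0 mg/L

C₀ per dose = Dose / Vd = 1950 / 170 = 11.47 mg/L
Fraction remaining after one interval: r = e^(−kτ) = e^(−0.01600 × 31.9) = 0.6003
Before dose 3, 2 doses have been given (aged 1τ, 2τ).
C_trough = C₀ × (r + r²) = 11.47 × (0.6003 + 0.3604) = 11.02 mg/L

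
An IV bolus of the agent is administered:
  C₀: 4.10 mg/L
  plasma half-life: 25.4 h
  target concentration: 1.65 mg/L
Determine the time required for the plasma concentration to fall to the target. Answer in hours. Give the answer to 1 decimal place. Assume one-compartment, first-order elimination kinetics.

33.4 h

k = ln2 / t½ = 0.693147 / 25.4 = 0.02729 h⁻¹
t = ln(C₀ / C) / k = ln(4.100 / 1.65) / 0.02729
  = ln(2.485) / 0.02729 = 0.9103 / 0.02729 = 33.36 h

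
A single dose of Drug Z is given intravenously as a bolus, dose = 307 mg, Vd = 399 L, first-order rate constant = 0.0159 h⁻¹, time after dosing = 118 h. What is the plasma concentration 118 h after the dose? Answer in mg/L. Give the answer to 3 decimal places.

0.118 mg/L

C₀ = Dose / Vd = 307.0 / 399 = 0.7694 mg/L
C = C₀ · e^(−k·t) = 0.7694 × e^(−0.01590 × 118)
  = 0.7694 × 0.1532 = 0.1179 mg/L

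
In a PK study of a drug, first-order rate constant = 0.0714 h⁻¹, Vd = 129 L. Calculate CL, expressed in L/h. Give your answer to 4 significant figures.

9.211 L/h

CL = k × Vd = 0.0714 × 129 = 9.211 L/h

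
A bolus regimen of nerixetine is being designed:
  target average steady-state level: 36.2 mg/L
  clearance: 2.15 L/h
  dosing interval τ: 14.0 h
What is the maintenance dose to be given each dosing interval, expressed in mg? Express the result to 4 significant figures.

At steady state, Dose/τ = Css × CL.
Dose = Css × CL × τ = 36.2 × 2.150 × 14.0 = 1090 mg

1090 mg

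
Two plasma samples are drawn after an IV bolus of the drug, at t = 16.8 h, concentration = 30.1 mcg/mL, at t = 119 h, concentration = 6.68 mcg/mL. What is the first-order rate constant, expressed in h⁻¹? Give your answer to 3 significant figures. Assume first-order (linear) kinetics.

k = ln(C₁/C₂) / (t₂ − t₁) = ln(30.1/6.68) / (119 − 16.8)
  = 1.505 / 102.2 = 0.01473 h⁻¹

0.0147 h⁻¹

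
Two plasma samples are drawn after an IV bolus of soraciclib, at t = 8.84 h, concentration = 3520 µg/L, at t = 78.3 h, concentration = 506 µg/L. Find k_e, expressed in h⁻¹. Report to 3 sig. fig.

0.0279 h⁻¹

k = ln(C₁/C₂) / (t₂ − t₁) = ln(3520/506) / (78.3 − 8.84)
  = 1.940 / 69.46 = 0.02793 h⁻¹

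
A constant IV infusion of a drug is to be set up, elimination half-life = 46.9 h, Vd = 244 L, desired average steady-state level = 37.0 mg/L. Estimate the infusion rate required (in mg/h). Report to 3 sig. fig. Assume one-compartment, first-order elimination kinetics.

133 mg/h

k = ln2 / t½ = 0.693147 / 46.9 = 0.01478 h⁻¹
CL = k × Vd = 0.01478 × 244 = 3.606 L/h
At steady state, infusion rate R₀ = Css × CL = 37.0 × 3.606 = 133.4 mg/h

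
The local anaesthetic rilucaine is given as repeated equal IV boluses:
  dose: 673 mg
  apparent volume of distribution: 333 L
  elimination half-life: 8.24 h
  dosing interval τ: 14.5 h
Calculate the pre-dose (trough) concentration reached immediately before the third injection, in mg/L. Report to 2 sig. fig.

0.77 mg/L

C₀ per dose = Dose / Vd = 673 / 333 = 2.021 mg/L
k = ln2 / t½ = 0.693147 / 8.24 = 0.08412 h⁻¹
Fraction remaining after one interval: r = e^(−kτ) = e^(−0.08412 × 14.5) = 0.2953
Before dose 3, 2 doses have been given (aged 1τ, 2τ).
C_trough = C₀ × (r + r²) = 2.021 × (0.2953 + 0.08720) = 0.7730 mg/L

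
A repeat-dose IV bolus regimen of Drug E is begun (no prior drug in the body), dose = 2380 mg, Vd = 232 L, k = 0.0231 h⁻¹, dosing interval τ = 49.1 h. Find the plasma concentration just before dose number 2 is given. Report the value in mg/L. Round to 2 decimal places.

3.30 mg/L

C₀ per dose = Dose / Vd = 2380 / 232 = 10.26 mg/L
Fraction remaining after one interval: r = e^(−kτ) = e^(−0.02310 × 49.1) = 0.3217
Before dose 2, 1 dose has been given (aged 1τ).
C_trough = C₀ × r = 10.26 × 0.3217 = 3.301 mg/L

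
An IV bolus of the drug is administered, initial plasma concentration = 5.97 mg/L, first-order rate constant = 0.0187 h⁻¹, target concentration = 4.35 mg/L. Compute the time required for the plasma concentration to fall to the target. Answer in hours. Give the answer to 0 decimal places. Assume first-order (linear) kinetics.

17 h

t = ln(C₀ / C) / k = ln(5.970 / 4.35) / 0.01870
  = ln(1.372) / 0.01870 = 0.3163 / 0.01870 = 16.91 h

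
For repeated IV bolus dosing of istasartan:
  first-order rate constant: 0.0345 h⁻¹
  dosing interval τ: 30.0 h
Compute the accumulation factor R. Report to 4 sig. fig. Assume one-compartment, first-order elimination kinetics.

1.551

e^(−kτ) = e^(−0.03450 × 30.0) = 0.3552
Accumulation ratio R = 1 / (1 − e^(−kτ)) = 1 / (1 − 0.3552) = 1.551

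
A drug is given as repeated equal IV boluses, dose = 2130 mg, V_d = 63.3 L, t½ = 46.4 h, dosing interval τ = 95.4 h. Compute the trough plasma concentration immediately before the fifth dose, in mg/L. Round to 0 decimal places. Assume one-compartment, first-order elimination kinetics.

11 mg/L

C₀ per dose = Dose / Vd = 2130 / 63.3 = 33.65 mg/L
k = ln2 / t½ = 0.693147 / 46.4 = 0.01494 h⁻¹
Fraction remaining after one interval: r = e^(−kτ) = e^(−0.01494 × 95.4) = 0.2404
Before dose 5, 4 doses have been given (aged 1τ, 2τ, 3τ, 4τ).
C_trough = C₀ × (r + r² + … + r^4) = C₀ × r(1−r^4)/(1−r)
        = 33.65 × 0.2404 × (1 − 0.003340) / (1 − 0.2404) = 10.61 mg/L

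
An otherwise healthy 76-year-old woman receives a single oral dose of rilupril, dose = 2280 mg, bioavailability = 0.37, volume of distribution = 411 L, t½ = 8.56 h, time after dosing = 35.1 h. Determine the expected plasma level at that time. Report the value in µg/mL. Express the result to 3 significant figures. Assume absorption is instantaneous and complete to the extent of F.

Amount reaching circulation = F × Dose = 0.37 × 2280 = 843.6 mg
C₀ = F·Dose / Vd = 843.6 / 411 = 2.053 mg/L
k = ln2 / t½ = 0.693147 / 8.56 = 0.08098 h⁻¹
C = C₀ · e^(−k·t) = 2.053 × e^(−0.08098 × 35.1)
  = 2.053 × 0.05829 = 0.1197 mg/L
(0.1197 mg/L = 0.1197 µg/mL)

0.120 µg/mL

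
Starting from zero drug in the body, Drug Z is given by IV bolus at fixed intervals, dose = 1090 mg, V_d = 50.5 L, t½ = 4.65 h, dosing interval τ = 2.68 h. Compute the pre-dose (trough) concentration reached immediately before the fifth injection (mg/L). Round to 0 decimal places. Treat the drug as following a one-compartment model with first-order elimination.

35 mg/L

C₀ per dose = Dose / Vd = 1090 / 50.5 = 21.58 mg/L
k = ln2 / t½ = 0.693147 / 4.65 = 0.1491 h⁻¹
Fraction remaining after one interval: r = e^(−kτ) = e^(−0.1491 × 2.68) = 0.6706
Before dose 5, 4 doses have been given (aged 1τ, 2τ, 3τ, 4τ).
C_trough = C₀ × (r + r² + … + r^4) = C₀ × r(1−r^4)/(1−r)
        = 21.58 × 0.6706 × (1 − 0.2022) / (1 − 0.6706) = 35.05 mg/L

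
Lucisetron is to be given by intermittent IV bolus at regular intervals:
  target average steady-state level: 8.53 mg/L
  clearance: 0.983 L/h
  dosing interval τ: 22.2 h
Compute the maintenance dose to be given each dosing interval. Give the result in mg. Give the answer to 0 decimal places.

186 mg

At steady state, Dose/τ = Css × CL.
Dose = Css × CL × τ = 8.53 × 0.9830 × 22.2 = 186.1 mg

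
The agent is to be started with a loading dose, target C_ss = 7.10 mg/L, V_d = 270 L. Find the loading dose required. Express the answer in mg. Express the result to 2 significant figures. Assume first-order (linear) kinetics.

LD = Css × Vd = 7.10 × 270 = 1917 mg

1900 mg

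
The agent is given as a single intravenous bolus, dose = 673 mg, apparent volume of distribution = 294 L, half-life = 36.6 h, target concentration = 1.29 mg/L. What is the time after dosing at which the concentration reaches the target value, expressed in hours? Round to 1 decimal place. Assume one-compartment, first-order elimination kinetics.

C₀ = Dose / Vd = 673.0 / 294 = 2.289 mg/L
k = ln2 / t½ = 0.693147 / 36.6 = 0.01894 h⁻¹
t = ln(C₀ / C) / k = ln(2.289 / 1.29) / 0.01894
  = ln(1.774) / 0.01894 = 0.5732 / 0.01894 = 30.26 h

30.3 h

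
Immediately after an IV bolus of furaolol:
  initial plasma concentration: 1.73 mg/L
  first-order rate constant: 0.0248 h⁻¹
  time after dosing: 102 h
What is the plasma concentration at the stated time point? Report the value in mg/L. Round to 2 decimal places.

0.14 mg/L

C = C₀ · e^(−k·t) = 1.730 × e^(−0.02480 × 102)
  = 1.730 × 0.07969 = 0.1379 mg/L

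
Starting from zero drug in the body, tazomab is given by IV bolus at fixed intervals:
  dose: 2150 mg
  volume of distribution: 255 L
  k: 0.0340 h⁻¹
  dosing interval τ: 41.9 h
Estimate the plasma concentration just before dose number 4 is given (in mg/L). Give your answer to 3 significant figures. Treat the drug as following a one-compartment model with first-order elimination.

2.63 mg/L

C₀ per dose = Dose / Vd = 2150 / 255 = 8.431 mg/L
Fraction remaining after one interval: r = e^(−kτ) = e^(−0.03400 × 41.9) = 0.2406
Before dose 4, 3 doses have been given (aged 1τ, 2τ, 3τ).
C_trough = C₀ × (r + r² + … + r^3) = C₀ × r(1−r^3)/(1−r)
        = 8.431 × 0.2406 × (1 − 0.01393) / (1 − 0.2406) = 2.634 mg/L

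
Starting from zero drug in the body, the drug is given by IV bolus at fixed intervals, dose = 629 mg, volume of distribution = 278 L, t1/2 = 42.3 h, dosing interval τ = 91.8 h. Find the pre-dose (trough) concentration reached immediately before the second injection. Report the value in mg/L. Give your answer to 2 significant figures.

C₀ per dose = Dose / Vd = 629 / 278 = 2.263 mg/L
k = ln2 / t½ = 0.693147 / 42.3 = 0.01639 h⁻¹
Fraction remaining after one interval: r = e^(−kτ) = e^(−0.01639 × 91.8) = 0.2221
Before dose 2, 1 dose has been given (aged 1τ).
C_trough = C₀ × r = 2.263 × 0.2221 = 0.5026 mg/L

0.50 mg/L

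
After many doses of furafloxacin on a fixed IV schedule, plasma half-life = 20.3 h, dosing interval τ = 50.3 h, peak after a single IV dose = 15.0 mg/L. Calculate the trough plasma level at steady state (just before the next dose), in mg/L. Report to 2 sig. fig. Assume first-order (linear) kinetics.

3.3 mg/L

k = ln2 / t½ = 0.693147 / 20.3 = 0.03415 h⁻¹
e^(−kτ) = e^(−0.03415 × 50.3) = 0.1795
Accumulation ratio R = 1 / (1 − e^(−kτ)) = 1 / (1 − 0.1795) = 1.219
Steady-state trough = C₀ × R × e^(−kτ) = 15.0 × 1.219 × 0.1795 = 3.282 mg/L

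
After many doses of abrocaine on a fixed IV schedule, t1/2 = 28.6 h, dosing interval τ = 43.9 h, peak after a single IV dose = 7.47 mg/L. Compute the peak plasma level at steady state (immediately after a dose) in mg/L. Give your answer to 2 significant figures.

11 mg/L

k = ln2 / t½ = 0.693147 / 28.6 = 0.02424 h⁻¹
e^(−kτ) = e^(−0.02424 × 43.9) = 0.3450
Accumulation ratio R = 1 / (1 − e^(−kτ)) = 1 / (1 − 0.3450) = 1.527
Steady-state peak = C₀ × R = 7.47 × 1.527 = 11.41 mg/L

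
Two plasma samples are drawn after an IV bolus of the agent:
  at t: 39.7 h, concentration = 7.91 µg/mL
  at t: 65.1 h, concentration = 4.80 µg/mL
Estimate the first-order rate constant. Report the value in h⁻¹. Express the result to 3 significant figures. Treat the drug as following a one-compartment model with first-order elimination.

0.0197 h⁻¹

k = ln(C₁/C₂) / (t₂ − t₁) = ln(7.91/4.80) / (65.1 − 39.7)
  = 0.4995 / 25.40 = 0.01967 h⁻¹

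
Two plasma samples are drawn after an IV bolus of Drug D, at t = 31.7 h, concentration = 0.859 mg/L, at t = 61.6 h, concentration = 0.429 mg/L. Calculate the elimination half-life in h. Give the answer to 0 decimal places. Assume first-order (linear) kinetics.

30 h

k = ln(C₁/C₂) / (t₂ − t₁) = ln(0.859/0.429) / (61.6 − 31.7)
  = 0.6943 / 29.90 = 0.02322 h⁻¹
t½ = ln2 / k = 0.693147 / 0.02322 = 29.85 h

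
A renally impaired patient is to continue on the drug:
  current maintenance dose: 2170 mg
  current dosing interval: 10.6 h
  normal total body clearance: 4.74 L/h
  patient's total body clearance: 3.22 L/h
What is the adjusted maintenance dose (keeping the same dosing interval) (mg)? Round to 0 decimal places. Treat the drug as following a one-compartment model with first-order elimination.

1474 mg

To keep the same average steady-state level, dosing rate must scale with clearance.
CL ratio = 3.22 / 4.74 = 0.6793
New dose (same interval) = 2170 × 0.6793 = 1474 mg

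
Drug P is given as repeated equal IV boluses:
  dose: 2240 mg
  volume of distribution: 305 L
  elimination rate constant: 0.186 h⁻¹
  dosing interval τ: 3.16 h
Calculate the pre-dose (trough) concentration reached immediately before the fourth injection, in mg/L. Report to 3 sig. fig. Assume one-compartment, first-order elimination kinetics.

C₀ per dose = Dose / Vd = 2240 / 305 = 7.344 mg/L
Fraction remaining after one interval: r = e^(−kτ) = e^(−0.1860 × 3.16) = 0.5556
Before dose 4, 3 doses have been given (aged 1τ, 2τ, 3τ).
C_trough = C₀ × (r + r² + … + r^3) = C₀ × r(1−r^3)/(1−r)
        = 7.344 × 0.5556 × (1 − 0.1715) / (1 − 0.5556) = 7.607 mg/L

7.61 mg/L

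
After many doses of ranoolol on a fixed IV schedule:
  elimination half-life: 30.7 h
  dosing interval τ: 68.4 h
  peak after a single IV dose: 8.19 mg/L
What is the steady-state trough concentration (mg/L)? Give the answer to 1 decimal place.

2.2 mg/L

k = ln2 / t½ = 0.693147 / 30.7 = 0.02258 h⁻¹
e^(−kτ) = e^(−0.02258 × 68.4) = 0.2134
Accumulation ratio R = 1 / (1 − e^(−kτ)) = 1 / (1 − 0.2134) = 1.271
Steady-state trough = C₀ × R × e^(−kτ) = 8.19 × 1.271 × 0.2134 = 2.221 mg/L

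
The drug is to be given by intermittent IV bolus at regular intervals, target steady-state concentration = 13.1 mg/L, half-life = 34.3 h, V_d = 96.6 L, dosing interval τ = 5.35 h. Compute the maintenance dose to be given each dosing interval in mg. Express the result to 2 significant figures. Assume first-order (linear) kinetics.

k = ln2 / t½ = 0.693147 / 34.3 = 0.02021 h⁻¹
CL = k × Vd = 0.02021 × 96.6 = 1.952 L/h
At steady state, Dose/τ = Css × CL.
Dose = Css × CL × τ = 13.1 × 1.952 × 5.35 = 136.8 mg

140 mg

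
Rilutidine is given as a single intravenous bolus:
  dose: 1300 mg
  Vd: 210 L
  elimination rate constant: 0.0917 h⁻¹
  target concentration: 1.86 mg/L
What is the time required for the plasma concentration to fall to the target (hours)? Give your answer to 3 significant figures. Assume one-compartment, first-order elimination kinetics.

C₀ = Dose / Vd = 1300 / 210 = 6.190 mg/L
t = ln(C₀ / C) / k = ln(6.190 / 1.86) / 0.09170
  = ln(3.328) / 0.09170 = 1.202 / 0.09170 = 13.11 h

13.1 h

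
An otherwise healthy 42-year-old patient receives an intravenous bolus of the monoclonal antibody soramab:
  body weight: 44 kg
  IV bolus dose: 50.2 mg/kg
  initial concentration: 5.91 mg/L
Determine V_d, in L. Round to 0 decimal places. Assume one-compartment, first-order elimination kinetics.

Dose = 50.2 × 44 = 2209 mg
Vd = Dose / C₀ = 2209 / 5.91 = 373.8 L

374 L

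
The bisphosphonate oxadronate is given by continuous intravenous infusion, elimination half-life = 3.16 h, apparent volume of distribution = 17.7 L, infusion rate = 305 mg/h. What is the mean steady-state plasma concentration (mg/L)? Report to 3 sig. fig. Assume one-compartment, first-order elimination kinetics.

k = ln2 / t½ = 0.693147 / 3.16 = 0.2194 h⁻¹
CL = k × Vd = 0.2194 × 17.7 = 3.883 L/h
At steady state Css = R₀ / CL = 305 / 3.883 = 78.55 mg/L

78.6 mg/L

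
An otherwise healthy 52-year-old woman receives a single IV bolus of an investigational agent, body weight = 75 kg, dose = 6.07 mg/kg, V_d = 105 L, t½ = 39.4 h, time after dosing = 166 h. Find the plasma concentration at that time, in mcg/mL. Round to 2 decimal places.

Total dose = 6.07 × 75 = 455.3 mg
C₀ = Dose / Vd = 455.3 / 105 = 4.336 mg/L
k = ln2 / t½ = 0.693147 / 39.4 = 0.01759 h⁻¹
C = C₀ · e^(−k·t) = 4.336 × e^(−0.01759 × 166)
  = 4.336 × 0.05394 = 0.2339 mg/L
(0.2339 mg/L = 0.2339 mcg/mL)

0.23 mcg/mL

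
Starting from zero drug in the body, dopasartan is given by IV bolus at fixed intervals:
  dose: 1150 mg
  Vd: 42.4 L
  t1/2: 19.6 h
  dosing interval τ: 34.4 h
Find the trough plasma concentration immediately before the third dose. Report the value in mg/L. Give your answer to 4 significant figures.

C₀ per dose = Dose / Vd = 1150 / 42.4 = 27.12 mg/L
k = ln2 / t½ = 0.693147 / 19.6 = 0.03536 h⁻¹
Fraction remaining after one interval: r = e^(−kτ) = e^(−0.03536 × 34.4) = 0.2963
Before dose 3, 2 doses have been given (aged 1τ, 2τ).
C_trough = C₀ × (r + r²) = 27.12 × (0.2963 + 0.08779) = 10.42 mg/L

10.42 mg/L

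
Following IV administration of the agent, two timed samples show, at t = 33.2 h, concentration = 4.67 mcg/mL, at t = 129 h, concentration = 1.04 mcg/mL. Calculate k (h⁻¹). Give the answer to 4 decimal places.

k = ln(C₁/C₂) / (t₂ − t₁) = ln(4.67/1.04) / (129 − 33.2)
  = 1.502 / 95.80 = 0.01568 h⁻¹

0.0157 h⁻¹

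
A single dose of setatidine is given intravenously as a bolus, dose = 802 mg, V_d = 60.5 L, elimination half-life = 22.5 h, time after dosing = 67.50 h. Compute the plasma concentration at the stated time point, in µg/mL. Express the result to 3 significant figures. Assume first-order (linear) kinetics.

1.66 µg/mL

C₀ = Dose / Vd = 802.0 / 60.5 = 13.26 mg/L
k = ln2 / t½ = 0.693147 / 22.5 = 0.03081 h⁻¹
t / t½ = 67.50 / 22.5 = 3 half-lives
C = C₀ × (1/2)^3 = 13.26 × 0.1250 = 1.658 mg/L
(1.658 mg/L = 1.658 µg/mL)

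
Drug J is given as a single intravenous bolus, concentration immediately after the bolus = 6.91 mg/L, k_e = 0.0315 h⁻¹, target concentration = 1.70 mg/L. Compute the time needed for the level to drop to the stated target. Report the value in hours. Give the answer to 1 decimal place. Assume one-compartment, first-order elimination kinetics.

44.5 h

t = ln(C₀ / C) / k = ln(6.910 / 1.70) / 0.03150
  = ln(4.065) / 0.03150 = 1.402 / 0.03150 = 44.51 h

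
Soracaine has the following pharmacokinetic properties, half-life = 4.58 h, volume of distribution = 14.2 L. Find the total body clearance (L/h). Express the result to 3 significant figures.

2.15 L/h

k = ln2 / t½ = 0.693147 / 4.58 = 0.1513 h⁻¹
CL = k × Vd = 0.1513 × 14.2 = 2.148 L/h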